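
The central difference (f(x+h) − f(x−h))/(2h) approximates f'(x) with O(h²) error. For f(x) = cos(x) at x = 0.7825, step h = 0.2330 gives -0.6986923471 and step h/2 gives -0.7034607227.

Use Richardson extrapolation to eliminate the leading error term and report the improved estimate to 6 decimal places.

The method has order 2: 2^2 = 4.
4×(-0.7034607227) = -2.8138428908; subtract (-0.6986923471) → -2.1151505437
Divide by 2^2 − 1 = 3.
R = (-2.1151505437)/3 = -0.7050501812

-0.705050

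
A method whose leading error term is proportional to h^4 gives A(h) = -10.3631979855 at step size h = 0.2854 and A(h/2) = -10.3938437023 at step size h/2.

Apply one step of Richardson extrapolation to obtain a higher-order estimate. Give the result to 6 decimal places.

-10.395887

Error is O(h^4); halving h shrinks it by 2^4 = 16.
Top: 16(-10.3938437023) − (-10.3631979855) = -155.9383012513
Divide by 2^4 − 1 = 15.
R = (-155.9383012513)/15 = -10.3958867501
Shift from A(h/2): −0.0020430478.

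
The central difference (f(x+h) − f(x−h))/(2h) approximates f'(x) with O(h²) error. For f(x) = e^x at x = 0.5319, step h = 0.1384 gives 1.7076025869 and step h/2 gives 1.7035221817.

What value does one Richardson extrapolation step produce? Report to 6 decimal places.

r = 2, so 2^r = 4.
A(h/2) − A(h) = 1.7035221817 − 1.7076025869 = -0.0040804052
Divide by 2^2 − 1 = 3: (-0.0040804052)/3 = -0.0013601351
R = A(h/2) + (A(h/2) − A(h))/3 = 1.7035221817 − 0.0013601351 = 1.7021620466

1.702162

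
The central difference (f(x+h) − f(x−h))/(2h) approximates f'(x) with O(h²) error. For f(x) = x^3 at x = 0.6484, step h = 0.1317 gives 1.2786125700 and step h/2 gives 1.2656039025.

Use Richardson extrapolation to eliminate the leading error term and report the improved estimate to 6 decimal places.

With r = 2 the leading error scales as h^2, so the weight is 2^2 = 4.
4×1.2656039025 = 5.0624156100; 5.0624156100 − 1.2786125700 = 3.7838030400
3.7838030400 ÷ 3 = 1.2612676800
Shift from A(h/2): −0.0043362225.

1.261268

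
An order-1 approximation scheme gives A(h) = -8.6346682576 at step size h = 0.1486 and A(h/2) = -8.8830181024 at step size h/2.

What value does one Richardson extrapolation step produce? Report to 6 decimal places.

Order 1 gives 2^r = 2 and 2^r − 1 = 1.
2×(-8.8830181024) − (-8.6346682576) = -9.1313679472
(-9.1313679472) ÷ 1 = -9.1313679472
Correction |R − A(h/2)| = 2.483e-01; gap |A(h/2) − A(h)| = 2.483e-01.

-9.131368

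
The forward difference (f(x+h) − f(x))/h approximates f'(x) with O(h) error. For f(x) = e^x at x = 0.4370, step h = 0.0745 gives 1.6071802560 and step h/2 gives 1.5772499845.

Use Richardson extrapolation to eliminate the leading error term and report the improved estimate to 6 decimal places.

With r = 1 the leading error scales as h^1, so the weight is 2^1 = 2.
Weighted: 3.1544999690 − 1.6071802560 = 1.5473197130
Denominator 2 − 1 = 1.
1.5473197130 ÷ 1 = 1.5473197130

1.547320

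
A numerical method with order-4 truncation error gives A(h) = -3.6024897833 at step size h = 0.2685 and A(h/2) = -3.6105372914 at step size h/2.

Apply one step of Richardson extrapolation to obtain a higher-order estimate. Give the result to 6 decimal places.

-3.611074

Method order is 4; weight 2^4 = 16.
Top: 16(-3.6105372914) − (-3.6024897833) = -54.1661068791
Denominator 16 − 1 = 15.
So the Richardson estimate is -3.6110737919.
Correction |R − A(h/2)| = 5.365e-04; gap |A(h/2) − A(h)| = 8.048e-03.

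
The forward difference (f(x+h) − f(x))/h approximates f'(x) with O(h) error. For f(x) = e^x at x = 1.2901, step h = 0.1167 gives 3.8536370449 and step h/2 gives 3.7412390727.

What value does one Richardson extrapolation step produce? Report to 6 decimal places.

3.628841

r = 1, so 2^r = 2.
Weighted: 7.4824781454 − 3.8536370449 = 3.6288411005
Extrapolated: 3.6288411005 / 1 = 3.6288411005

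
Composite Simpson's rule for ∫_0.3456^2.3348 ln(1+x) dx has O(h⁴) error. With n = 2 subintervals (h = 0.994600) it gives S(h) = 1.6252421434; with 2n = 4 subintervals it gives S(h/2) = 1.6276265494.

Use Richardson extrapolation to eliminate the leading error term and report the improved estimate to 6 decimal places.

r = 4: numerator weight 16, denominator 15.
16 × 1.6276265494 − 1.6252421434 = 24.4167826470
Divide by 2^4 − 1 = 15.
Extrapolated: 24.4167826470 / 15 = 1.6277855098

1.627786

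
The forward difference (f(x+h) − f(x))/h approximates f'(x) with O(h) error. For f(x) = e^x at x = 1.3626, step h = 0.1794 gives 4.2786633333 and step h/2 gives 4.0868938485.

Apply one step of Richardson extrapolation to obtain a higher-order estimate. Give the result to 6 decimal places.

Order 1 gives 2^r = 2 and 2^r − 1 = 1.
Numerator 2 × A(h/2) − A(h) = 2 × 4.0868938485 − 4.2786633333 = 3.8951243637
Extrapolated: 3.8951243637 / 1 = 3.8951243637
Shift from A(h/2): −0.1917694848.

3.895124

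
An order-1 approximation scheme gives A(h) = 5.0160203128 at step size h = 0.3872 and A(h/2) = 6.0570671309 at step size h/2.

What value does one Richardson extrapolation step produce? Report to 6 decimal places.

7.098114

Leading term ∝ h^1; use weight 2 = 2^1.
2*6.0570671309 − 5.0160203128 = 7.0981139490
R = 7.0981139490/1 = 7.0981139490
Correction |R − A(h/2)| = 1.041e+00; gap |A(h/2) − A(h)| = 1.041e+00.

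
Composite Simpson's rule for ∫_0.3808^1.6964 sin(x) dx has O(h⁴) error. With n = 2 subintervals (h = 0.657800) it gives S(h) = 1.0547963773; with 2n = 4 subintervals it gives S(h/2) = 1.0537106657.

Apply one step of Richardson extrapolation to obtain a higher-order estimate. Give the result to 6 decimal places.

1.053638

r = 4: numerator weight 16, denominator 15.
Weighted: 16.8593706512 − 1.0547963773 = 15.8045742739
R = 15.8045742739/15 = 1.0536382849
Shift from A(h/2): −0.0000723808.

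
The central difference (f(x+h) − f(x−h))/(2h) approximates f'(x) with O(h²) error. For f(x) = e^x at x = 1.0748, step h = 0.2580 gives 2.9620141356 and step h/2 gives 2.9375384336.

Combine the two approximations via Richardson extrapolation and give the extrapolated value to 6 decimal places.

With r = 2 the leading error scales as h^2, so the weight is 2^2 = 4.
4·2.9375384336 − 2.9620141356 = 8.7881395988
8.7881395988 ÷ 3 = 2.9293798663

2.929380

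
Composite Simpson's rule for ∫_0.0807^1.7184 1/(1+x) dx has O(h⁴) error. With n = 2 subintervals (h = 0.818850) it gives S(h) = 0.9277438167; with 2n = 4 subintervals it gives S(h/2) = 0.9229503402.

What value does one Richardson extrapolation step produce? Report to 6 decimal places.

Error is O(h^4); halving h shrinks it by 2^4 = 16.
Weighted: 14.7672054432 − 0.9277438167 = 13.8394616265
13.8394616265 ÷ 15 = 0.9226307751

0.922631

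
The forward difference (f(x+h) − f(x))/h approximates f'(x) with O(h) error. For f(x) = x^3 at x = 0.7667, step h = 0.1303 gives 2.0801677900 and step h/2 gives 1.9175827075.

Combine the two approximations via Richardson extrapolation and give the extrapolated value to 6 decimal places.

Method order is 1; weight 2^1 = 2.
2·1.9175827075 − 2.0801677900 = 1.7549976250
(2·1.9175827075 − 2.0801677900)/(2 − 1) = 1.7549976250
Gap between inputs: 1.626e-01; correction applied: −0.1625850825.

1.754998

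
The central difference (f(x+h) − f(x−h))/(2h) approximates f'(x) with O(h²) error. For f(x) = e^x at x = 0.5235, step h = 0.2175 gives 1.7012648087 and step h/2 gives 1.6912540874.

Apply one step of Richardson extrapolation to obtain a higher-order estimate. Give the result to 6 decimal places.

The method has order 2: 2^2 = 4.
4×1.6912540874 = 6.7650163496; subtract 1.7012648087 → 5.0637515409
(4×1.6912540874 − 1.7012648087)/(4 − 1) = 1.6879171803

1.687917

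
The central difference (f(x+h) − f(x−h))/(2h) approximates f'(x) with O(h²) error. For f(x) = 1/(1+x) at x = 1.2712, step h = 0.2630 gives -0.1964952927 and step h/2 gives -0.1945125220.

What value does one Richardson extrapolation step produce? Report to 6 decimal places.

-0.193852

Leading term ∝ h^2; use weight 4 = 2^2.
Weighted: (-0.7780500880) − (-0.1964952927) = -0.5815547953
Divide by 2^2 − 1 = 3.
R = (-0.5815547953)/3 = -0.1938515984
Correction |R − A(h/2)| = 6.609e-04; gap |A(h/2) − A(h)| = 1.983e-03.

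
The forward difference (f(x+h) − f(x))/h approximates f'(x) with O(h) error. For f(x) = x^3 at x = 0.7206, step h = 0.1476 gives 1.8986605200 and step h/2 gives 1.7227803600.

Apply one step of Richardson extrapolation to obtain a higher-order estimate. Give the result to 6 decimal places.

r = 1, so 2^r = 2.
2·1.7227803600 = 3.4455607200; subtract 1.8986605200 → 1.5469002000
1.5469002000 ÷ 1 = 1.5469002000
Gap between inputs: 1.759e-01; correction applied: −0.1758801600.

1.546900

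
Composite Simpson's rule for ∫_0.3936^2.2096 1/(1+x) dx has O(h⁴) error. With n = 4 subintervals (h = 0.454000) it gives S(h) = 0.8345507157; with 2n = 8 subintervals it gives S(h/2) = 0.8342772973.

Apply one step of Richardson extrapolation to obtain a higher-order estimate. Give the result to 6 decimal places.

0.834259

With r = 4 the leading error scales as h^4, so the weight is 2^4 = 16.
16*0.8342772973 − 0.8345507157 = 12.5138860411
Divide by 2^4 − 1 = 15.
12.5138860411 ÷ 15 = 0.8342590694
Shift from A(h/2): −0.0000182279.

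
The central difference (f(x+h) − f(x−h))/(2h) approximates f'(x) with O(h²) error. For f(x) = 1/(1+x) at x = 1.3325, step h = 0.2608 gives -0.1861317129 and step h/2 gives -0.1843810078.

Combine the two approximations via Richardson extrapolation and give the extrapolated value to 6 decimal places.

Order 2 gives 2^r = 4 and 2^r − 1 = 3.
Numerator 4×A(h/2) − A(h) = 4×(-0.1843810078) − (-0.1861317129) = -0.5513923183
R = (-0.5513923183)/3 = -0.1837974394

-0.183797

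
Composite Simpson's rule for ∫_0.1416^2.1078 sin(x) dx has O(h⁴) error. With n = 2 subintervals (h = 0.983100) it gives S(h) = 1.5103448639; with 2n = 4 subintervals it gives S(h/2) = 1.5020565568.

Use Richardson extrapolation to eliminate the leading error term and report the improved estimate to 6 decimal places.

1.501504

Order 4 gives 2^r = 16 and 2^r − 1 = 15.
16 × 1.5020565568 = 24.0329049088; 24.0329049088 − 1.5103448639 = 22.5225600449
22.5225600449 ÷ 15 = 1.5015040030
Shift from A(h/2): −0.0005525538.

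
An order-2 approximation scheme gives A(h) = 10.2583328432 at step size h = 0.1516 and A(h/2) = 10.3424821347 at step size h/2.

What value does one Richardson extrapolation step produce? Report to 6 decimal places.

Order 2 gives 2^r = 4 and 2^r − 1 = 3.
A(h/2) − A(h) = 10.3424821347 − 10.2583328432 = 0.0841492915
Correction (A(h/2) − A(h))/(4 − 1) = 0.0841492915/3 = 0.0280497638
R = 10.3424821347 + 0.0280497638 = 10.3705318985

10.370532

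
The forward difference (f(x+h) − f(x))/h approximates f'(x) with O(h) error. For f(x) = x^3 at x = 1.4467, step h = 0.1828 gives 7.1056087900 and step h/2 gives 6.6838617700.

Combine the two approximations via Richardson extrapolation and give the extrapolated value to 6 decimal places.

6.262115

With r = 1 the leading error scales as h^1, so the weight is 2^1 = 2.
2^1*A(h/2) = 13.3677235400; minus A(h) gives 6.2621147500.
Divide by 2^1 − 1 = 1.
(2*6.6838617700 − 7.1056087900)/(2 − 1) = 6.2621147500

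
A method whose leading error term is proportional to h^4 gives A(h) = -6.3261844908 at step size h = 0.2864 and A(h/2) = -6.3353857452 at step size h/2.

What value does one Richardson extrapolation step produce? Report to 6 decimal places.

-6.335999

Leading term ∝ h^4; use weight 16 = 2^4.
16 × (-6.3353857452) = -101.3661719232; (-101.3661719232) − (-6.3261844908) = -95.0399874324
Denominator 16 − 1 = 15.
So the Richardson estimate is -6.3359991622.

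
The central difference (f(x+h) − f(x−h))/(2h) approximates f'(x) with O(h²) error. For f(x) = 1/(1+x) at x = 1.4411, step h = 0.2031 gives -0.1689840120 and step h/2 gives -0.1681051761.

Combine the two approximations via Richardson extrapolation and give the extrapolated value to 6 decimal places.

-0.167812

Leading term ∝ h^2; use weight 4 = 2^2.
4*(-0.1681051761) − (-0.1689840120) = -0.5034366924
(-0.5034366924) ÷ 3 = -0.1678122308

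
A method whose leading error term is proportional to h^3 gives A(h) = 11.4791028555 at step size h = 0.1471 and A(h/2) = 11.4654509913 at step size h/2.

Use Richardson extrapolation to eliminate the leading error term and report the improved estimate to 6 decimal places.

11.463501

With r = 3 the leading error scales as h^3, so the weight is 2^3 = 8.
2^3 × A(h/2) = 91.7236079304; minus A(h) gives 80.2445050749.
Denominator 8 − 1 = 7.
Extrapolated: 80.2445050749 / 7 = 11.4635007250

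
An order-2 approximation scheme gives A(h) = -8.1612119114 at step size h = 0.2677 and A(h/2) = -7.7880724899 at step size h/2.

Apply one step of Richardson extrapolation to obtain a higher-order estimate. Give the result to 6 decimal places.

With r = 2 the leading error scales as h^2, so the weight is 2^2 = 4.
Top: 4(-7.7880724899) − (-8.1612119114) = -22.9910780482
(4×(-7.7880724899) − (-8.1612119114))/(4 − 1) = -7.6636926827
Gap between inputs: 3.731e-01; correction applied: +0.1243798072.

-7.663693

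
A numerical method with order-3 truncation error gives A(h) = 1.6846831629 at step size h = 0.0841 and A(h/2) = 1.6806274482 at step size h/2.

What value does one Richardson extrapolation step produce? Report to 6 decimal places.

1.680048

r = 3: numerator weight 8, denominator 7.
8*1.6806274482 = 13.4450195856; 13.4450195856 − 1.6846831629 = 11.7603364227
Divide by 2^3 − 1 = 7.
11.7603364227 ÷ 7 = 1.6800480604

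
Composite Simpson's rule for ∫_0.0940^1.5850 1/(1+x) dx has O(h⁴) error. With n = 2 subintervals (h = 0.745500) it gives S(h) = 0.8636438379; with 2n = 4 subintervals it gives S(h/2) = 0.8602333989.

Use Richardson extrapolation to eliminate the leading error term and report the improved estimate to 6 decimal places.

Error is O(h^4); halving h shrinks it by 2^4 = 16.
Numerator 16*A(h/2) − A(h) = 16*0.8602333989 − 0.8636438379 = 12.9000905445
(16*0.8602333989 − 0.8636438379)/(16 − 1) = 0.8600060363
Shift from A(h/2): −0.0002273626.

0.860006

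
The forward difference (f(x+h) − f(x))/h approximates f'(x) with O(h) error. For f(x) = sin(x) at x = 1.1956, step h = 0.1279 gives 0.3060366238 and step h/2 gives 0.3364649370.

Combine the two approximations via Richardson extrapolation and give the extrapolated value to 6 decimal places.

0.366893

With r = 1 the leading error scales as h^1, so the weight is 2^1 = 2.
Weighted: 0.6729298740 − 0.3060366238 = 0.3668932502
Divide by 2^1 − 1 = 1.
Extrapolated: 0.3668932502 / 1 = 0.3668932502
Correction |R − A(h/2)| = 3.043e-02; gap |A(h/2) − A(h)| = 3.043e-02.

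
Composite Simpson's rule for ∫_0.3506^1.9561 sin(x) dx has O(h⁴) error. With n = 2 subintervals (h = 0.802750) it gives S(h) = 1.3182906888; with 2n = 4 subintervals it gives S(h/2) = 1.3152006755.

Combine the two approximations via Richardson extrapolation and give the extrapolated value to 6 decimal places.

1.314995

Leading term ∝ h^4; use weight 16 = 2^4.
2^4*A(h/2) = 21.0432108080; minus A(h) gives 19.7249201192.
(16*1.3152006755 − 1.3182906888)/(16 − 1) = 1.3149946746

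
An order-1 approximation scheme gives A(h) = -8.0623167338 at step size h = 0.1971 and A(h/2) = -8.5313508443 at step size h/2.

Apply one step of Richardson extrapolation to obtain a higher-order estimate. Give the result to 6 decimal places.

Leading term ∝ h^1; use weight 2 = 2^1.
Top: 2(-8.5313508443) − (-8.0623167338) = -9.0003849548
(-9.0003849548) ÷ 1 = -9.0003849548

-9.000385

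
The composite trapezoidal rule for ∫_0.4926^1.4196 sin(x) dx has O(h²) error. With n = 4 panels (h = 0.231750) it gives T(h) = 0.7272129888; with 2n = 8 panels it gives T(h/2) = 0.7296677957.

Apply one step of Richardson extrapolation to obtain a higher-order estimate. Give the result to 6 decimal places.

0.730486

Error is O(h^2); halving h shrinks it by 2^2 = 4.
Top: 4(0.7296677957) − (0.7272129888) = 2.1914581940
Divide by 2^2 − 1 = 3.
So the Richardson estimate is 0.7304860647.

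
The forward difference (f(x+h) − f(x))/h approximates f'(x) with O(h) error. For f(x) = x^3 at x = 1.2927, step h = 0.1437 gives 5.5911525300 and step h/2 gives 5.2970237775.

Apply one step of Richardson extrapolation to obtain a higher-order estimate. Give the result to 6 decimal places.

5.002895

With r = 1 the leading error scales as h^1, so the weight is 2^1 = 2.
2*5.2970237775 = 10.5940475550; 10.5940475550 − 5.5911525300 = 5.0028950250
R = 5.0028950250/1 = 5.0028950250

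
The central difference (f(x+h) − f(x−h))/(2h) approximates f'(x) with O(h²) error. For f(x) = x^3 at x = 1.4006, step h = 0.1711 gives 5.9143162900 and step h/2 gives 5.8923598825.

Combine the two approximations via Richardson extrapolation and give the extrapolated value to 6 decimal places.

5.885041

Error is O(h^2); halving h shrinks it by 2^2 = 4.
2^2·A(h/2) = 23.5694395300; minus A(h) gives 17.6551232400.
Divide by 2^2 − 1 = 3.
Result: 5.8850410800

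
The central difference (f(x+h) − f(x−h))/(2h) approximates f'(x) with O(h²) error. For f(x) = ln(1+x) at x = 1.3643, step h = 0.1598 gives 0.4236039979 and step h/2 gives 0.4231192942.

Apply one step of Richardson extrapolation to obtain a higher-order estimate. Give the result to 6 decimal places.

r = 2: numerator weight 4, denominator 3.
4×0.4231192942 − 0.4236039979 = 1.2688731789
(4×0.4231192942 − 0.4236039979)/(4 − 1) = 0.4229577263

0.422958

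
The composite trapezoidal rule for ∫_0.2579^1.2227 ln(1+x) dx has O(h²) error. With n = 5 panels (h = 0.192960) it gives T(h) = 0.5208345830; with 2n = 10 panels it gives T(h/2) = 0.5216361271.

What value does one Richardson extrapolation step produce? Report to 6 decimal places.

With r = 2 the leading error scales as h^2, so the weight is 2^2 = 4.
2^2×A(h/2) = 2.0865445084; minus A(h) gives 1.5657099254.
Denominator 4 − 1 = 3.
1.5657099254 ÷ 3 = 0.5219033085
Correction |R − A(h/2)| = 2.672e-04; gap |A(h/2) − A(h)| = 8.015e-04.

0.521903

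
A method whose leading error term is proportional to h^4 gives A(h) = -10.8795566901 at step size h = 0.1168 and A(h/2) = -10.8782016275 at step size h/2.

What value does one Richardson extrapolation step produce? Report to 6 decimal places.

Error is O(h^4); halving h shrinks it by 2^4 = 16.
Weighted: (-174.0512260400) − (-10.8795566901) = -163.1716693499
R = (-163.1716693499)/15 = -10.8781112900

-10.878111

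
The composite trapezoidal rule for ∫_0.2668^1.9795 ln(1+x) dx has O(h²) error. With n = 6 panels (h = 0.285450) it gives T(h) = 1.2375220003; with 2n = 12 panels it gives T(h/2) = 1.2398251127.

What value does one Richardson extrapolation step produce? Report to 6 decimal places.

1.240593

Method order is 2; weight 2^2 = 4.
A(h/2) − A(h) = 1.2398251127 − 1.2375220003 = 0.0023031124
Correction (A(h/2) − A(h))/(4 − 1) = 0.0023031124/3 = 0.0007677041
R = A(h/2) + (A(h/2) − A(h))/3 = 1.2398251127 + 0.0007677041 = 1.2405928168
Shift from A(h/2): +0.0007677041.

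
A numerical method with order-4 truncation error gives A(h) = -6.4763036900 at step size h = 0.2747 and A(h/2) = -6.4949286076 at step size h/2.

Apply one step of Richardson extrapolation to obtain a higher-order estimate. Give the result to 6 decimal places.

Method order is 4; weight 2^4 = 16.
A(h/2) − A(h) = -6.4949286076 − (-6.4763036900) = -0.0186249176
Divide by 2^4 − 1 = 15: (-0.0186249176)/15 = -0.0012416612
R = A(h/2) + (A(h/2) − A(h))/15 = -6.4949286076 − 0.0012416612 = -6.4961702688

-6.496170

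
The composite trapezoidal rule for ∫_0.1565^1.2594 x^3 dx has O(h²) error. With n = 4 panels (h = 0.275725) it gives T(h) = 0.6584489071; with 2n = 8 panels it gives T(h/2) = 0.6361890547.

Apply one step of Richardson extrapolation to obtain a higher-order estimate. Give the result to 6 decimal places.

r = 2, so 2^r = 4.
Weighted: 2.5447562188 − 0.6584489071 = 1.8863073117
1.8863073117 ÷ 3 = 0.6287691039
Correction |R − A(h/2)| = 7.420e-03; gap |A(h/2) − A(h)| = 2.226e-02.

0.628769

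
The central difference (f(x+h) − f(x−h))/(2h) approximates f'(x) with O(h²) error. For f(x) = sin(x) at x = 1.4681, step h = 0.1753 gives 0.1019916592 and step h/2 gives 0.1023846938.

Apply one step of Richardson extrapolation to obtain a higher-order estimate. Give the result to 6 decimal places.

r = 2, so 2^r = 4.
2^2×A(h/2) = 0.4095387752; minus A(h) gives 0.3075471160.
Denominator 4 − 1 = 3.
Result: 0.1025157053
Gap between inputs: 3.930e-04; correction applied: +0.0001310115.

0.102516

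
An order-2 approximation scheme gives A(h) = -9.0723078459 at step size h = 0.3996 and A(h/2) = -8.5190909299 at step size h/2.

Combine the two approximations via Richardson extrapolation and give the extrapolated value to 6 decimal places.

-8.334685

With r = 2 the leading error scales as h^2, so the weight is 2^2 = 4.
Top: 4(-8.5190909299) − (-9.0723078459) = -25.0040558737
R = (-25.0040558737)/3 = -8.3346852912
Shift from A(h/2): +0.1844056387.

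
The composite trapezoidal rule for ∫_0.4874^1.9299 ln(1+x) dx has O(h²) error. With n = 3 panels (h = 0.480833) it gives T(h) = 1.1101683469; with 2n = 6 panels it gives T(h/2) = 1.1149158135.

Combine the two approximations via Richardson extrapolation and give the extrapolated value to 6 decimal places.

Error is O(h^2); halving h shrinks it by 2^2 = 4.
Weighted: 4.4596632540 − 1.1101683469 = 3.3494949071
Denominator 4 − 1 = 3.
3.3494949071 ÷ 3 = 1.1164983024
Gap between inputs: 4.747e-03; correction applied: +0.0015824889.

1.116498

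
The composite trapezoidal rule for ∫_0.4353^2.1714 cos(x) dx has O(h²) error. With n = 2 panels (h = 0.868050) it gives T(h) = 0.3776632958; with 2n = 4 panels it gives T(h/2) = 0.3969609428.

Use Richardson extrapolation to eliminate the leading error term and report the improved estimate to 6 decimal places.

0.403393

The method has order 2: 2^2 = 4.
4×0.3969609428 = 1.5878437712; 1.5878437712 − 0.3776632958 = 1.2101804754
Denominator 4 − 1 = 3.
So the Richardson estimate is 0.4033934918.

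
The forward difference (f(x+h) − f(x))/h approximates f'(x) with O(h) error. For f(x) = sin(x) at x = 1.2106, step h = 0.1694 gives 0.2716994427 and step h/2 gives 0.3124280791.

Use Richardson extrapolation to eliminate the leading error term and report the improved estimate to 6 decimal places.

The method has order 1: 2^1 = 2.
Top: 2(0.3124280791) − (0.2716994427) = 0.3531567155
Denominator 2 − 1 = 1.
(2*0.3124280791 − 0.2716994427)/(2 − 1) = 0.3531567155

0.353157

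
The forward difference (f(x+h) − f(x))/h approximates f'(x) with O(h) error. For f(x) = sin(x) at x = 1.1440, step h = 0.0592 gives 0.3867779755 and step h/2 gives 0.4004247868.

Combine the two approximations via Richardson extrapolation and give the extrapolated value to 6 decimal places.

0.414072

Method order is 1; weight 2^1 = 2.
A(h/2) − A(h) = 0.4004247868 − 0.3867779755 = 0.0136468113
Correction (A(h/2) − A(h))/(2 − 1) = 0.0136468113/1 = 0.0136468113
R = A(h/2) + (A(h/2) − A(h))/1 = 0.4004247868 + 0.0136468113 = 0.4140715981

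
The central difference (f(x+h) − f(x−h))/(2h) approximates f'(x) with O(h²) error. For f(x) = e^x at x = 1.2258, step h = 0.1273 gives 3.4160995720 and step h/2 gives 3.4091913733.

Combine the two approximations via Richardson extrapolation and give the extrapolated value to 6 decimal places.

3.406889

Method order is 2; weight 2^2 = 4.
Top: 4(3.4091913733) − (3.4160995720) = 10.2206659212
(4 × 3.4091913733 − 3.4160995720)/(4 − 1) = 3.4068886404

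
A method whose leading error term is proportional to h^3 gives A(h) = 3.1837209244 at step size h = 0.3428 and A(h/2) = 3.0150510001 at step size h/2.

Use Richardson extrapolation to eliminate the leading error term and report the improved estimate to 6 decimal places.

2.990955

The method has order 3: 2^3 = 8.
Numerator 8*A(h/2) − A(h) = 8*3.0150510001 − 3.1837209244 = 20.9366870764
Divide by 2^3 − 1 = 7.
20.9366870764 ÷ 7 = 2.9909552966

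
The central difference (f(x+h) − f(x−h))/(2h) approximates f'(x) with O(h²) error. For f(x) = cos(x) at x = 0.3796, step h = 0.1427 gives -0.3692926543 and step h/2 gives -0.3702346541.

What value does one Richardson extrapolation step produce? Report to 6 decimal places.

-0.370549

Method order is 2; weight 2^2 = 4.
4·(-0.3702346541) − (-0.3692926543) = -1.1116459621
(-1.1116459621) ÷ 3 = -0.3705486540
Correction |R − A(h/2)| = 3.140e-04; gap |A(h/2) − A(h)| = 9.420e-04.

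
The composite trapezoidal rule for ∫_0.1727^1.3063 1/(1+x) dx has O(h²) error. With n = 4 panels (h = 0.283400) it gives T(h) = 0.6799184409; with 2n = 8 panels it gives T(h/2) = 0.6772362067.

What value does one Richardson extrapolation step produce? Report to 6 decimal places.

r = 2, so 2^r = 4.
Top: 4(0.6772362067) − (0.6799184409) = 2.0290263859
Denominator 4 − 1 = 3.
(4 × 0.6772362067 − 0.6799184409)/(4 − 1) = 0.6763421286
Correction |R − A(h/2)| = 8.941e-04; gap |A(h/2) − A(h)| = 2.682e-03.

0.676342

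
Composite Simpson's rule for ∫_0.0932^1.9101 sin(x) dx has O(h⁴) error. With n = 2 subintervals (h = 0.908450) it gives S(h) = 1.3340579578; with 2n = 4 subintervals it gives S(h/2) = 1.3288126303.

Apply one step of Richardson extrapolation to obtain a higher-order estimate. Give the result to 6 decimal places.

r = 4: numerator weight 16, denominator 15.
16 × 1.3288126303 = 21.2610020848; subtract 1.3340579578 → 19.9269441270
19.9269441270 ÷ 15 = 1.3284629418

1.328463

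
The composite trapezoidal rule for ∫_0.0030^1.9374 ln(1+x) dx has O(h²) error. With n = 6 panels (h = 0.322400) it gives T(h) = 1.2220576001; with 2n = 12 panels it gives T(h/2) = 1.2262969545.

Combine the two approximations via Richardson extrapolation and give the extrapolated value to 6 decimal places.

1.227710

Error is O(h^2); halving h shrinks it by 2^2 = 4.
Difference of the inputs: 1.2262969545 − 1.2220576001 = 0.0042393544
Correction (A(h/2) − A(h))/(4 − 1) = 0.0042393544/3 = 0.0014131181
R = 1.2262969545 + 0.0014131181 = 1.2277100726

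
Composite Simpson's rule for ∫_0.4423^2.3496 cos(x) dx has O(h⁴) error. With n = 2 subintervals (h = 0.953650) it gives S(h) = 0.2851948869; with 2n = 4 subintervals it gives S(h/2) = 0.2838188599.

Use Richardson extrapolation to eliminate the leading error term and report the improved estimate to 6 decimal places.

r = 4: numerator weight 16, denominator 15.
Weighted: 4.5411017584 − 0.2851948869 = 4.2559068715
4.2559068715 ÷ 15 = 0.2837271248
Correction |R − A(h/2)| = 9.174e-05; gap |A(h/2) − A(h)| = 1.376e-03.

0.283727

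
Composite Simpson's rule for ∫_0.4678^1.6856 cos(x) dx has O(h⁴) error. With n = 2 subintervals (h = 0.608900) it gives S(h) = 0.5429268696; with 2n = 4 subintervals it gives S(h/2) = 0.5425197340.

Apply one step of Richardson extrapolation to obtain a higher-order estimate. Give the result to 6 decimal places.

r = 4, so 2^r = 16.
Weighted: 8.6803157440 − 0.5429268696 = 8.1373888744
Denominator 16 − 1 = 15.
Result: 0.5424925916

0.542493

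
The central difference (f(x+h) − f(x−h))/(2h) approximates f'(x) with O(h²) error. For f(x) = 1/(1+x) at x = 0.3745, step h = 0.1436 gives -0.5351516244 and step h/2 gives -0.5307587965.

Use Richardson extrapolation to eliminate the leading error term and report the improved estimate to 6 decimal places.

-0.529295

The method has order 2: 2^2 = 4.
2^2*A(h/2) = -2.1230351860; minus A(h) gives -1.5878835616.
(-1.5878835616) ÷ 3 = -0.5292945205
Gap between inputs: 4.393e-03; correction applied: +0.0014642760.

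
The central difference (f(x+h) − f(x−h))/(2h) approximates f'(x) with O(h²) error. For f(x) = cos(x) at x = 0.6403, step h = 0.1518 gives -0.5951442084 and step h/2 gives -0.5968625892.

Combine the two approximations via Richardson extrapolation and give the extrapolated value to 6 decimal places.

The method has order 2: 2^2 = 4.
4×(-0.5968625892) − (-0.5951442084) = -1.7923061484
Divide by 2^2 − 1 = 3.
R = (-1.7923061484)/3 = -0.5974353828
Shift from A(h/2): −0.0005727936.

-0.597435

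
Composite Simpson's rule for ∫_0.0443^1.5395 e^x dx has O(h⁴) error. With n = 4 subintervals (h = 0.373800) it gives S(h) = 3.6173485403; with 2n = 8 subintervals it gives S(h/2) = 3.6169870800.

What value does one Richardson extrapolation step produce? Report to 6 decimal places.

3.616963

The method has order 4: 2^4 = 16.
16 × 3.6169870800 = 57.8717932800; 57.8717932800 − 3.6173485403 = 54.2544447397
Denominator 16 − 1 = 15.
R = 54.2544447397/15 = 3.6169629826
Correction |R − A(h/2)| = 2.410e-05; gap |A(h/2) − A(h)| = 3.615e-04.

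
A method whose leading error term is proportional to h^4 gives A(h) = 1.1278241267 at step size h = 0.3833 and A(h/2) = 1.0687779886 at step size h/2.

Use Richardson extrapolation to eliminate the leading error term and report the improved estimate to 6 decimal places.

r = 4, so 2^r = 16.
Top: 16(1.0687779886) − (1.1278241267) = 15.9726236909
Denominator 16 − 1 = 15.
Result: 1.0648415794

1.064842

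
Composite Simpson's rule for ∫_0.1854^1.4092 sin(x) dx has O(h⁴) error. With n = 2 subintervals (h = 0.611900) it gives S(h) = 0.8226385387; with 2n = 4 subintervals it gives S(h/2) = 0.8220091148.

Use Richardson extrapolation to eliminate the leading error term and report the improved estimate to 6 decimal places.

0.821967

With r = 4 the leading error scales as h^4, so the weight is 2^4 = 16.
Numerator 16×A(h/2) − A(h) = 16×0.8220091148 − 0.8226385387 = 12.3295072981
Denominator 16 − 1 = 15.
12.3295072981 ÷ 15 = 0.8219671532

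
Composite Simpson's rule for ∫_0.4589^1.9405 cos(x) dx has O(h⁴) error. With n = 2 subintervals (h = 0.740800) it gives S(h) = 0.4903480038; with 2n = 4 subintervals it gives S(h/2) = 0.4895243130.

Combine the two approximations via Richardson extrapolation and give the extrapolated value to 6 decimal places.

Leading term ∝ h^4; use weight 16 = 2^4.
Top: 16(0.4895243130) − (0.4903480038) = 7.3420410042
Divide by 2^4 − 1 = 15.
Result: 0.4894694003

0.489469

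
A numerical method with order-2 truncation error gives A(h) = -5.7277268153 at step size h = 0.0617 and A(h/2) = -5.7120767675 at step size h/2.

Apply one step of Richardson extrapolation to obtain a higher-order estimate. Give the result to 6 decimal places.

Order 2 gives 2^r = 4 and 2^r − 1 = 3.
4×(-5.7120767675) = -22.8483070700; subtract (-5.7277268153) → -17.1205802547
Divide by 2^2 − 1 = 3.
Result: -5.7068600849

-5.706860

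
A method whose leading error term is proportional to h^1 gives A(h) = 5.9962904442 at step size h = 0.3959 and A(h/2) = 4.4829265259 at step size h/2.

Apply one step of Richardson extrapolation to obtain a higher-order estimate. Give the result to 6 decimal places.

2.969563

The method has order 1: 2^1 = 2.
2·4.4829265259 = 8.9658530518; subtract 5.9962904442 → 2.9695626076
Denominator 2 − 1 = 1.
R = 2.9695626076/1 = 2.9695626076
Shift from A(h/2): −1.5133639183.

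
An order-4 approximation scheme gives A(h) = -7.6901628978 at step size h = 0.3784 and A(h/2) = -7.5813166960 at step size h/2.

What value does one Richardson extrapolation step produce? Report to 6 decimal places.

r = 4: numerator weight 16, denominator 15.
Top: 16(-7.5813166960) − (-7.6901628978) = -113.6109042382
Divide by 2^4 − 1 = 15.
So the Richardson estimate is -7.5740602825.
Correction |R − A(h/2)| = 7.256e-03; gap |A(h/2) − A(h)| = 1.088e-01.

-7.574060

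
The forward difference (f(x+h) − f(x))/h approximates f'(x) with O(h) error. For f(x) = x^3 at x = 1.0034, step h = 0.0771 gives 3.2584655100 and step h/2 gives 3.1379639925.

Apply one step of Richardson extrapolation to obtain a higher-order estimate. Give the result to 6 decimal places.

3.017462

With r = 1 the leading error scales as h^1, so the weight is 2^1 = 2.
Top: 2(3.1379639925) − (3.2584655100) = 3.0174624750
Denominator 2 − 1 = 1.
R = 3.0174624750/1 = 3.0174624750
Shift from A(h/2): −0.1205015175.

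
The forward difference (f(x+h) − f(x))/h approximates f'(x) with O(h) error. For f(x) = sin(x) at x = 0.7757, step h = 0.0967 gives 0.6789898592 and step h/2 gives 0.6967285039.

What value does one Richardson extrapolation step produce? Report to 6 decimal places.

0.714467

With r = 1 the leading error scales as h^1, so the weight is 2^1 = 2.
Top: 2(0.6967285039) − (0.6789898592) = 0.7144671486
Divide by 2^1 − 1 = 1.
So the Richardson estimate is 0.7144671486.
Gap between inputs: 1.774e-02; correction applied: +0.0177386447.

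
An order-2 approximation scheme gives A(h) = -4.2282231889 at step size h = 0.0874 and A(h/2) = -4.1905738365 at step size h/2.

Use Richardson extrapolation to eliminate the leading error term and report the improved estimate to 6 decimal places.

-4.178024

With r = 2 the leading error scales as h^2, so the weight is 2^2 = 4.
Weighted: (-16.7622953460) − (-4.2282231889) = -12.5340721571
R = (-12.5340721571)/3 = -4.1780240524
Correction |R − A(h/2)| = 1.255e-02; gap |A(h/2) − A(h)| = 3.765e-02.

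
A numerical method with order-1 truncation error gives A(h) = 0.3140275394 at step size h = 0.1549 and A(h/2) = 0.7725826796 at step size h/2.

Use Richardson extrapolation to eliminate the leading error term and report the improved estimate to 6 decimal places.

Leading term ∝ h^1; use weight 2 = 2^1.
2^1*A(h/2) = 1.5451653592; minus A(h) gives 1.2311378198.
Denominator 2 − 1 = 1.
Result: 1.2311378198

1.231138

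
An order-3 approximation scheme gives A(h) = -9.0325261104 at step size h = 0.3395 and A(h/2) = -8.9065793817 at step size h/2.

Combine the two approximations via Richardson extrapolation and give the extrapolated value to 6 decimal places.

Order 3 gives 2^r = 8 and 2^r − 1 = 7.
8·(-8.9065793817) = -71.2526350536; (-71.2526350536) − (-9.0325261104) = -62.2201089432
R = (-62.2201089432)/7 = -8.8885869919

-8.888587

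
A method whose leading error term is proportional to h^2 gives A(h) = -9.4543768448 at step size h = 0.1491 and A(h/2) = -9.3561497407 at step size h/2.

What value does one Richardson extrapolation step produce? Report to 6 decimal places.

Error is O(h^2); halving h shrinks it by 2^2 = 4.
2^2×A(h/2) = -37.4245989628; minus A(h) gives -27.9702221180.
Denominator 4 − 1 = 3.
Result: -9.3234073727

-9.323407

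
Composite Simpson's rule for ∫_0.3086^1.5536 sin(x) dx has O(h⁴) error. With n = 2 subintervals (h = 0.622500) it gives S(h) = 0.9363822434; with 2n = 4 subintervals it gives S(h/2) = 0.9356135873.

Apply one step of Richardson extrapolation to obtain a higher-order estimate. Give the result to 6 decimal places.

0.935562

The method has order 4: 2^4 = 16.
2^4×A(h/2) = 14.9698173968; minus A(h) gives 14.0334351534.
Divide by 2^4 − 1 = 15.
R = 14.0334351534/15 = 0.9355623436
Shift from A(h/2): −0.0000512437.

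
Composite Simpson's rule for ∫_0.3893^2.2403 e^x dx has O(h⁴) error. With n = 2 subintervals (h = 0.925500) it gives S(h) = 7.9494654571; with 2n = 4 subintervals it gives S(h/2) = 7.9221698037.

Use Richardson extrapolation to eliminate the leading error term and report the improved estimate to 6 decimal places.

7.920350

Leading term ∝ h^4; use weight 16 = 2^4.
Weighted: 126.7547168592 − 7.9494654571 = 118.8052514021
Extrapolated: 118.8052514021 / 15 = 7.9203500935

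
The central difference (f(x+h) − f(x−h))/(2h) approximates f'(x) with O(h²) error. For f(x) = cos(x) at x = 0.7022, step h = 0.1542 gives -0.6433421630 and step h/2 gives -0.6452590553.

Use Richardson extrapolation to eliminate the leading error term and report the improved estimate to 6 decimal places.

Error is O(h^2); halving h shrinks it by 2^2 = 4.
Difference of the inputs: -0.6452590553 − (-0.6433421630) = -0.0019168923
Correction (A(h/2) − A(h))/(4 − 1) = (-0.0019168923)/3 = -0.0006389641
R = A(h/2) + (A(h/2) − A(h))/3 = -0.6452590553 − 0.0006389641 = -0.6458980194

-0.645898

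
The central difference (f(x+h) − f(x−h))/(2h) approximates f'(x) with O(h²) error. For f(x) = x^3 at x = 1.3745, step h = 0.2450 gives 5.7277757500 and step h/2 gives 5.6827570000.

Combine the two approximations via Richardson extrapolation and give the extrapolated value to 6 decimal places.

Method order is 2; weight 2^2 = 4.
4·5.6827570000 = 22.7310280000; 22.7310280000 − 5.7277757500 = 17.0032522500
Denominator 4 − 1 = 3.
R = 17.0032522500/3 = 5.6677507500
Shift from A(h/2): −0.0150062500.

5.667751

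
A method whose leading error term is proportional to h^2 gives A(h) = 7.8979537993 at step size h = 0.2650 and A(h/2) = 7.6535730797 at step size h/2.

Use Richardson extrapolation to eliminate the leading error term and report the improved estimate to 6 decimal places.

7.572113

Method order is 2; weight 2^2 = 4.
4·7.6535730797 = 30.6142923188; 30.6142923188 − 7.8979537993 = 22.7163385195
Denominator 4 − 1 = 3.
(4·7.6535730797 − 7.8979537993)/(4 − 1) = 7.5721128398
Correction |R − A(h/2)| = 8.146e-02; gap |A(h/2) − A(h)| = 2.444e-01.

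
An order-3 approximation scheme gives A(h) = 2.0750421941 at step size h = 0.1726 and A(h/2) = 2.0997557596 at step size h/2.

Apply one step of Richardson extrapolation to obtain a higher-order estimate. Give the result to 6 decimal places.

r = 3, so 2^r = 8.
Difference of the inputs: 2.0997557596 − 2.0750421941 = 0.0247135655
Divide by 2^3 − 1 = 7: 0.0247135655/7 = 0.0035305094
R = 2.0997557596 + 0.0035305094 = 2.1032862690

2.103286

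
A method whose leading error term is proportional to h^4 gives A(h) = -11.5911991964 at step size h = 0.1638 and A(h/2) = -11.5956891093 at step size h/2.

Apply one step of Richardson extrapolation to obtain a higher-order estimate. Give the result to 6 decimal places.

Leading term ∝ h^4; use weight 16 = 2^4.
Top: 16(-11.5956891093) − (-11.5911991964) = -173.9398265524
(16*(-11.5956891093) − (-11.5911991964))/(16 − 1) = -11.5959884368

-11.595988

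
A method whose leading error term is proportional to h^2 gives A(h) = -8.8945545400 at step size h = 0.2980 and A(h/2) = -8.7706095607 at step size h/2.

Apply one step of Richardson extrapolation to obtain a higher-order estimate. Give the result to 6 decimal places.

-8.729295

r = 2: numerator weight 4, denominator 3.
4·(-8.7706095607) = -35.0824382428; subtract (-8.8945545400) → -26.1878837028
Divide by 2^2 − 1 = 3.
Extrapolated: (-26.1878837028) / 3 = -8.7292945676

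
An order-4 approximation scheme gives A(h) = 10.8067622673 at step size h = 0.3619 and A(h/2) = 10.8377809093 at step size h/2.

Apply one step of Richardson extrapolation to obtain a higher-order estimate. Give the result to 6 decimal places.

Leading term ∝ h^4; use weight 16 = 2^4.
Numerator 16·A(h/2) − A(h) = 16·10.8377809093 − 10.8067622673 = 162.5977322815
Denominator 16 − 1 = 15.
(16·10.8377809093 − 10.8067622673)/(16 − 1) = 10.8398488188

10.839849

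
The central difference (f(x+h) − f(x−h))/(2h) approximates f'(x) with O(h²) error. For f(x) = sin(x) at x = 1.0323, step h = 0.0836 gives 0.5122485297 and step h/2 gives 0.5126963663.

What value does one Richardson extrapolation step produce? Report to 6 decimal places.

0.512846

Order 2 gives 2^r = 4 and 2^r − 1 = 3.
2^2×A(h/2) = 2.0507854652; minus A(h) gives 1.5385369355.
Divide by 2^2 − 1 = 3.
Extrapolated: 1.5385369355 / 3 = 0.5128456452
Gap between inputs: 4.478e-04; correction applied: +0.0001492789.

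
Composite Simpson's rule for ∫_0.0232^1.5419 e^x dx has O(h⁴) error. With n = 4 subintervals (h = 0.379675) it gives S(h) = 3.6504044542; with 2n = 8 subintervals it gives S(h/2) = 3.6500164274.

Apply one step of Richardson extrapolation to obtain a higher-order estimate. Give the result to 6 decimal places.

3.649991

Method order is 4; weight 2^4 = 16.
Difference of the inputs: 3.6500164274 − 3.6504044542 = -0.0003880268
Divide by 2^4 − 1 = 15: (-0.0003880268)/15 = -0.0000258685
R = 3.6500164274 − 0.0000258685 = 3.6499905589
Correction |R − A(h/2)| = 2.587e-05; gap |A(h/2) − A(h)| = 3.880e-04.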